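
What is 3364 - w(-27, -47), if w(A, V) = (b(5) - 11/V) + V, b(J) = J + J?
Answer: 159836/47 ≈ 3400.8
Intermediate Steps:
b(J) = 2*J
w(A, V) = 10 + V - 11/V (w(A, V) = (2*5 - 11/V) + V = (10 - 11/V) + V = 10 + V - 11/V)
3364 - w(-27, -47) = 3364 - (10 - 47 - 11/(-47)) = 3364 - (10 - 47 - 11*(-1/47)) = 3364 - (10 - 47 + 11/47) = 3364 - 1*(-1728/47) = 3364 + 1728/47 = 159836/47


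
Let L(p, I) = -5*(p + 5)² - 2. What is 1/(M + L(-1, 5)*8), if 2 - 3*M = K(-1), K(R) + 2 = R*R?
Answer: -1/655 ≈ -0.0015267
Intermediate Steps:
L(p, I) = -2 - 5*(5 + p)² (L(p, I) = -5*(5 + p)² - 2 = -2 - 5*(5 + p)²)
K(R) = -2 + R² (K(R) = -2 + R*R = -2 + R²)
M = 1 (M = ⅔ - (-2 + (-1)²)/3 = ⅔ - (-2 + 1)/3 = ⅔ - ⅓*(-1) = ⅔ + ⅓ = 1)
1/(M + L(-1, 5)*8) = 1/(1 + (-2 - 5*(5 - 1)²)*8) = 1/(1 + (-2 - 5*4²)*8) = 1/(1 + (-2 - 5*16)*8) = 1/(1 + (-2 - 80)*8) = 1/(1 - 82*8) = 1/(1 - 656) = 1/(-655) = -1/655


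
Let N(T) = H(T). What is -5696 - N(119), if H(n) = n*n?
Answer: -19857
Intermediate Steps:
H(n) = n²
N(T) = T²
-5696 - N(119) = -5696 - 1*119² = -5696 - 1*14161 = -5696 - 14161 = -19857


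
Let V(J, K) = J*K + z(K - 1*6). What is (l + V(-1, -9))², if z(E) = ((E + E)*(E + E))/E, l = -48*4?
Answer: 59049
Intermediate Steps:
l = -192
z(E) = 4*E (z(E) = ((2*E)*(2*E))/E = (4*E²)/E = 4*E)
V(J, K) = -24 + 4*K + J*K (V(J, K) = J*K + 4*(K - 1*6) = J*K + 4*(K - 6) = J*K + 4*(-6 + K) = J*K + (-24 + 4*K) = -24 + 4*K + J*K)
(l + V(-1, -9))² = (-192 + (-24 + 4*(-9) - 1*(-9)))² = (-192 + (-24 - 36 + 9))² = (-192 - 51)² = (-243)² = 59049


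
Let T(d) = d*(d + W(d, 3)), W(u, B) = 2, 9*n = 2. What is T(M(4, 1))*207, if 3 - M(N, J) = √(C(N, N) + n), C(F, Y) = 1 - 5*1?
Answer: 2323 - 552*I*√34 ≈ 2323.0 - 3218.7*I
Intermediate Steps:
n = 2/9 (n = (⅑)*2 = 2/9 ≈ 0.22222)
C(F, Y) = -4 (C(F, Y) = 1 - 5 = -4)
M(N, J) = 3 - I*√34/3 (M(N, J) = 3 - √(-4 + 2/9) = 3 - √(-34/9) = 3 - I*√34/3)
T(d) = d*(2 + d) (T(d) = d*(d + 2) = d*(2 + d))
T(M(4, 1))*207 = ((3 - I*√34/3)*(2 + (3 - I*√34/3)))*207 = ((3 - I*√34/3)*(5 - I*√34/3))*207 = 207*(3 - I*√34/3)*(5 - I*√34/3)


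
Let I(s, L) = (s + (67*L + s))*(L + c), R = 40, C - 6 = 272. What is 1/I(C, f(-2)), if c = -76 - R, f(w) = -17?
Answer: 1/77539 ≈ 1.2897e-5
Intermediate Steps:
C = 278 (C = 6 + 272 = 278)
c = -116 (c = -76 - 1*40 = -76 - 40 = -116)
I(s, L) = (-116 + L)*(2*s + 67*L) (I(s, L) = (s + (67*L + s))*(L - 116) = (s + (s + 67*L))*(-116 + L) = (2*s + 67*L)*(-116 + L) = (-116 + L)*(2*s + 67*L))
1/I(C, f(-2)) = 1/(-7772*(-17) - 232*278 + 67*(-17)² + 2*(-17)*278) = 1/(132124 - 64496 + 67*289 - 9452) = 1/(132124 - 64496 + 19363 - 9452) = 1/77539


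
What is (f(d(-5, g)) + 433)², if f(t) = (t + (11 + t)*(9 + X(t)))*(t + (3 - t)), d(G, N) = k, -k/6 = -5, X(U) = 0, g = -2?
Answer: 2656900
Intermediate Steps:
k = 30 (k = -6*(-5) = 30)
d(G, N) = 30
f(t) = 297 + 30*t (f(t) = (t + (11 + t)*(9 + 0))*(t + (3 - t)) = (t + (11 + t)*9)*3 = (t + (99 + 9*t))*3 = (99 + 10*t)*3 = 297 + 30*t)
(f(d(-5, g)) + 433)² = ((297 + 30*30) + 433)² = ((297 + 900) + 433)² = (1197 + 433)² = 1630² = 2656900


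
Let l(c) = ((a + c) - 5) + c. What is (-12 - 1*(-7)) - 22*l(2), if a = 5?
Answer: -93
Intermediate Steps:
l(c) = 2*c (l(c) = ((5 + c) - 5) + c = c + c = 2*c)
(-12 - 1*(-7)) - 22*l(2) = (-12 - 1*(-7)) - 44*2 = (-12 + 7) - 22*4 = -5 - 88 = -93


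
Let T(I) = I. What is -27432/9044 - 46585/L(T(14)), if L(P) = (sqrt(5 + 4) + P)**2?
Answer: -6312391/38437 ≈ -164.23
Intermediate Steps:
L(P) = (3 + P)**2 (L(P) = (sqrt(9) + P)**2 = (3 + P)**2)
-27432/9044 - 46585/L(T(14)) = -27432/9044 - 46585/(3 + 14)**2 = -27432*1/9044 - 46585/(17**2) = -6858/2261 - 46585/289 = -6312391/38437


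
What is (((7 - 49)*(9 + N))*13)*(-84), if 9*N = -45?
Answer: 183456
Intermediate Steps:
N = -5 (N = (⅑)*(-45) = -5)
(((7 - 49)*(9 + N))*13)*(-84) = (((7 - 49)*(9 - 5))*13)*(-84) = (-42*4*13)*(-84) = -168*13*(-84) = -2184*(-84) = 183456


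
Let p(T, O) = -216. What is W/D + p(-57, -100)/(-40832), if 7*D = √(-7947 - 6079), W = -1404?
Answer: 27/5104 + 4914*I*√14026/7013 ≈ 0.00529 + 82.985*I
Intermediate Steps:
D = I*√14026/7 (D = √(-7947 - 6079)/7 = √(-14026)/7 = (I*√14026)/7 = I*√14026/7 ≈ 16.919*I)
W/D + p(-57, -100)/(-40832) = -1404*(-7*I*√14026/14026) - 216/(-40832) = -(-4914)*I*√14026/7013 - 216*(-1/40832) = 4914*I*√14026/7013 + 27/5104 = 27/5104 + 4914*I*√14026/7013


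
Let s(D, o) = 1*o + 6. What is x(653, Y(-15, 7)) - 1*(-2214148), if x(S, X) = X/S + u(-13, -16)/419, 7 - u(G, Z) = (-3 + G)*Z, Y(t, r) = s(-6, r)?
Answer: 605806234686/273607 ≈ 2.2141e+6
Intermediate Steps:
s(D, o) = 6 + o (s(D, o) = o + 6 = 6 + o)
Y(t, r) = 6 + r
u(G, Z) = 7 - Z*(-3 + G) (u(G, Z) = 7 - (-3 + G)*Z = 7 - Z*(-3 + G))
x(S, X) = -249/419 + X/S (x(S, X) = X/S + (7 + 3*(-16) - 1*(-13)*(-16))/419 = X/S + (7 - 48 - 208)*(1/419) = X/S - 249*1/419 = X/S - 249/419 = -249/419 + X/S)
x(653, Y(-15, 7)) - 1*(-2214148) = (-249/419 + (6 + 7)/653) - 1*(-2214148) = (-249/419 + 13*(1/653)) + 2214148 = (-249/419 + 13/653) + 2214148 = -157150/273607 + 2214148 = 605806234686/273607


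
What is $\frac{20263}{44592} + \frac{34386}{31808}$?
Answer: $\frac{68058313}{44324448} \approx 1.5355$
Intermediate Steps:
$\frac{20263}{44592} + \frac{34386}{31808} = 20263 \cdot \frac{1}{44592} + 34386 \cdot \frac{1}{31808} = \frac{20263}{44592} + \frac{17193}{15904} = \frac{68058313}{44324448}$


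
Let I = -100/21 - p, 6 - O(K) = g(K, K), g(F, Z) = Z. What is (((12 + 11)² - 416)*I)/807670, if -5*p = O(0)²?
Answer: 14464/42402675 ≈ 0.00034111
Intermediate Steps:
O(K) = 6 - K
p = -36/5 (p = -(6 - 1*0)²/5 = -(6 + 0)²/5 = -⅕*6² = -⅕*36 = -36/5 ≈ -7.2000)
I = 256/105 (I = -100/21 - 1*(-36/5) = -100*1/21 + 36/5 = -100/21 + 36/5 = 256/105 ≈ 2.4381)
(((12 + 11)² - 416)*I)/807670 = (((12 + 11)² - 416)*(256/105))/807670 = ((23² - 416)*(256/105))*(1/807670) = ((529 - 416)*(256/105))*(1/807670) = (113*(256/105))*(1/807670) = (28928/105)*(1/807670) = 14464/42402675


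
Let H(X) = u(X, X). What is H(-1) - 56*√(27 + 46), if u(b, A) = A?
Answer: -1 - 56*√73 ≈ -479.46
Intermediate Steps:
H(X) = X
H(-1) - 56*√(27 + 46) = -1 - 56*√(27 + 46) = -1 - 56*√73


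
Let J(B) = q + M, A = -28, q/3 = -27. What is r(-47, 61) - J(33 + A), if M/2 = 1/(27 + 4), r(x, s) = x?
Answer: 1052/31 ≈ 33.935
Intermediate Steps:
q = -81 (q = 3*(-27) = -81)
M = 2/31 (M = 2/(27 + 4) = 2/31 ≈ 0.064516)
J(B) = -2509/31 (J(B) = -81 + 2/31 = -2509/31)
r(-47, 61) - J(33 + A) = -47 - 1*(-2509/31) = -47 + 2509/31 = 1052/31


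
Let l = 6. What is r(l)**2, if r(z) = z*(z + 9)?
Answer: 8100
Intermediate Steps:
r(z) = z*(9 + z)
r(l)**2 = (6*(9 + 6))**2 = (6*15)**2 = 90**2 = 8100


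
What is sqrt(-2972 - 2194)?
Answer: 3*I*sqrt(574) ≈ 71.875*I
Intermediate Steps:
sqrt(-2972 - 2194) = sqrt(-5166) = 3*I*sqrt(574)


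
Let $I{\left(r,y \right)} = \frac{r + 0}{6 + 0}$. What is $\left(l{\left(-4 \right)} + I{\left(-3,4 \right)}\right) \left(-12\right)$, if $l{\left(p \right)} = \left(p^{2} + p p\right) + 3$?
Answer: $-414$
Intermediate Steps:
$l{\left(p \right)} = 3 + 2 p^{2}$ ($l{\left(p \right)} = \left(p^{2} + p^{2}\right) + 3 = 2 p^{2} + 3 = 3 + 2 p^{2}$)
$I{\left(r,y \right)} = \frac{r}{6}$
$\left(l{\left(-4 \right)} + I{\left(-3,4 \right)}\right) \left(-12\right) = \left(\left(3 + 2 \left(-4\right)^{2}\right) + \frac{1}{6} \left(-3\right)\right) \left(-12\right) = \left(\left(3 + 2 \cdot 16\right) - \frac{1}{2}\right) \left(-12\right) = \left(\left(3 + 32\right) - \frac{1}{2}\right) \left(-12\right) = \left(35 - \frac{1}{2}\right) \left(-12\right) = \frac{69}{2} \left(-12\right) = -414$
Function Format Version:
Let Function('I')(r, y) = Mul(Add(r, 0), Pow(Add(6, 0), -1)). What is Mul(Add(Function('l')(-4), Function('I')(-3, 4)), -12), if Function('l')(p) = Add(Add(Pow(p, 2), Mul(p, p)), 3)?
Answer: -414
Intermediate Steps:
Function('l')(p) = Add(3, Mul(2, Pow(p, 2))) (Function('l')(p) = Add(Add(Pow(p, 2), Pow(p, 2)), 3) = Add(Mul(2, Pow(p, 2)), 3) = Add(3, Mul(2, Pow(p, 2))))
Function('I')(r, y) = Mul(Rational(1, 6), r) (Function('I')(r, y) = Mul(r, Pow(6, -1)) = Mul(r, Rational(1, 6)) = Mul(Rational(1, 6), r))
Mul(Add(Function('l')(-4), Function('I')(-3, 4)), -12) = Mul(Add(Add(3, Mul(2, Pow(-4, 2))), Mul(Rational(1, 6), -3)), -12) = Mul(Add(Add(3, Mul(2, 16)), Rational(-1, 2)), -12) = Mul(Add(Add(3, 32), Rational(-1, 2)), -12) = Mul(Add(35, Rational(-1, 2)), -12) = Mul(Rational(69, 2), -12) = -414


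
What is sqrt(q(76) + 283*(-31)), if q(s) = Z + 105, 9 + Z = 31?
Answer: I*sqrt(8646) ≈ 92.984*I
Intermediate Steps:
Z = 22 (Z = -9 + 31 = 22)
q(s) = 127 (q(s) = 22 + 105 = 127)
sqrt(q(76) + 283*(-31)) = sqrt(127 + 283*(-31)) = sqrt(127 - 8773) = sqrt(-8646) = I*sqrt(8646)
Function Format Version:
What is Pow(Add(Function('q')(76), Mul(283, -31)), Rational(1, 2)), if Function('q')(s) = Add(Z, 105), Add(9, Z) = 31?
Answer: Mul(I, Pow(8646, Rational(1, 2))) ≈ Mul(92.984, I)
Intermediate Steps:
Z = 22 (Z = Add(-9, 31) = 22)
Function('q')(s) = 127 (Function('q')(s) = Add(22, 105) = 127)
Pow(Add(Function('q')(76), Mul(283, -31)), Rational(1, 2)) = Pow(Add(127, Mul(283, -31)), Rational(1, 2)) = Pow(Add(127, -8773), Rational(1, 2)) = Pow(-8646, Rational(1, 2)) = Mul(I, Pow(8646, Rational(1, 2)))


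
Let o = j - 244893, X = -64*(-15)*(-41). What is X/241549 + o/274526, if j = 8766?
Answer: -9691654869/9473068682 ≈ -1.0231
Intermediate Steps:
X = -39360 (X = 960*(-41) = -39360)
o = -236127 (o = 8766 - 244893 = -236127)
X/241549 + o/274526 = -39360/241549 - 236127/274526 = -9691654869/9473068682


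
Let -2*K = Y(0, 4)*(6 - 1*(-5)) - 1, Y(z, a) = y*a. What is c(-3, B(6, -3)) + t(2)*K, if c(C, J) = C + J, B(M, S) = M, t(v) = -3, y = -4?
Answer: -525/2 ≈ -262.50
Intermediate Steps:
Y(z, a) = -4*a
K = 177/2 (K = -((-4*4)*(6 - 1*(-5)) - 1)/2 = -(-16*(6 + 5) - 1)/2 = -(-16*11 - 1)/2 = -(-176 - 1)/2 = -1/2*(-177) = 177/2 ≈ 88.500)
c(-3, B(6, -3)) + t(2)*K = (-3 + 6) - 3*177/2 = 3 - 531/2 = -525/2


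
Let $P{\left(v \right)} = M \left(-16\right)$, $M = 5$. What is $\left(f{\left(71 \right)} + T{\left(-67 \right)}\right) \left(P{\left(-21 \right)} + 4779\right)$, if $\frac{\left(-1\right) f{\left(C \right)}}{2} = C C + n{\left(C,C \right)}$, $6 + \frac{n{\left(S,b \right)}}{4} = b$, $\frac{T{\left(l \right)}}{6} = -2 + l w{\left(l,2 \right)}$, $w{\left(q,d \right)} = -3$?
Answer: $-44208192$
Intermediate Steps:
$T{\left(l \right)} = -12 - 18 l$ ($T{\left(l \right)} = 6 \left(-2 + l \left(-3\right)\right) = 6 \left(-2 - 3 l\right) = -12 - 18 l$)
$n{\left(S,b \right)} = -24 + 4 b$
$P{\left(v \right)} = -80$ ($P{\left(v \right)} = 5 \left(-16\right) = -80$)
$f{\left(C \right)} = 48 - 8 C - 2 C^{2}$ ($f{\left(C \right)} = - 2 \left(C C + \left(-24 + 4 C\right)\right) = - 2 \left(C^{2} + \left(-24 + 4 C\right)\right) = - 2 \left(-24 + C^{2} + 4 C\right) = 48 - 8 C - 2 C^{2}$)
$\left(f{\left(71 \right)} + T{\left(-67 \right)}\right) \left(P{\left(-21 \right)} + 4779\right) = \left(\left(48 - 568 - 2 \cdot 71^{2}\right) - -1194\right) \left(-80 + 4779\right) = \left(\left(48 - 568 - 10082\right) + \left(-12 + 1206\right)\right) 4699 = \left(\left(48 - 568 - 10082\right) + 1194\right) 4699 = \left(-10602 + 1194\right) 4699 = \left(-9408\right) 4699 = -44208192$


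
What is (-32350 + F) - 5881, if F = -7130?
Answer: -45361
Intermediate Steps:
(-32350 + F) - 5881 = (-32350 - 7130) - 5881 = -39480 - 5881 = -45361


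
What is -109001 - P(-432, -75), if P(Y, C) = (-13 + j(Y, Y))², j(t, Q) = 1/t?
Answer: -20373753313/186624 ≈ -1.0917e+5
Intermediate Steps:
P(Y, C) = (-13 + 1/Y)²
-109001 - P(-432, -75) = -109001 - (-1 + 13*(-432))²/(-432)² = -109001 - (-1 - 5616)²/186624 = -109001 - (-5617)²/186624 = -109001 - 31550689/186624 = -20373753313/186624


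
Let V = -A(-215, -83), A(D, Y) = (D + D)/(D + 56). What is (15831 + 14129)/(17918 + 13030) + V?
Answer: -712000/410061 ≈ -1.7363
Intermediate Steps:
A(D, Y) = 2*D/(56 + D) (A(D, Y) = (2*D)/(56 + D) = 2*D/(56 + D))
V = -430/159 (V = -2*(-215)/(56 - 215) = -2*(-215)/(-159) = -2*(-215)*(-1)/159 = -1*430/159 = -430/159 ≈ -2.7044)
(15831 + 14129)/(17918 + 13030) + V = (15831 + 14129)/(17918 + 13030) - 430/159 = 29960/30948 - 430/159 = 29960*(1/30948) - 430/159 = 7490/7737 - 430/159 = -712000/410061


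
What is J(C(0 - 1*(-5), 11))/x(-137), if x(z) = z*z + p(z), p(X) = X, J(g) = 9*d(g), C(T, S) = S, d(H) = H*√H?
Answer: 99*√11/18632 ≈ 0.017623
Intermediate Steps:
d(H) = H^(3/2)
J(g) = 9*g^(3/2)
x(z) = z + z² (x(z) = z*z + z = z² + z = z + z²)
J(C(0 - 1*(-5), 11))/x(-137) = (9*11^(3/2))/((-137*(1 - 137))) = (9*(11*√11))/((-137*(-136))) = (99*√11)/18632 = (99*√11)*(1/18632) = 99*√11/18632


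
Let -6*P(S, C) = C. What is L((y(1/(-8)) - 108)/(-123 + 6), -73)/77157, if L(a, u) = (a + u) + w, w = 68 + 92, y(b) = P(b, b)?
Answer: 493775/433313712 ≈ 0.0011395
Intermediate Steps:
P(S, C) = -C/6
y(b) = -b/6
w = 160
L(a, u) = 160 + a + u (L(a, u) = (a + u) + 160 = 160 + a + u)
L((y(1/(-8)) - 108)/(-123 + 6), -73)/77157 = (160 + (-1/6/(-8) - 108)/(-123 + 6) - 73)/77157 = (160 + (-1/6*(-1/8) - 108)/(-117) - 73)*(1/77157) = (160 + (1/48 - 108)*(-1/117) - 73)*(1/77157) = (160 - 5183/48*(-1/117) - 73)*(1/77157) = (160 + 5183/5616 - 73)*(1/77157) = (493775/5616)*(1/77157) = 493775/433313712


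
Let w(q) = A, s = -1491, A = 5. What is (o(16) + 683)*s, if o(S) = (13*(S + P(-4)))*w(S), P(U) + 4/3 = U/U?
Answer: -2536688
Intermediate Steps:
P(U) = -⅓ (P(U) = -4/3 + U/U = -4/3 + 1 = -⅓)
w(q) = 5
o(S) = -65/3 + 65*S (o(S) = (13*(S - ⅓))*5 = (13*(-⅓ + S))*5 = (-13/3 + 13*S)*5 = -65/3 + 65*S)
(o(16) + 683)*s = ((-65/3 + 65*16) + 683)*(-1491) = ((-65/3 + 1040) + 683)*(-1491) = (3055/3 + 683)*(-1491) = (5104/3)*(-1491) = -2536688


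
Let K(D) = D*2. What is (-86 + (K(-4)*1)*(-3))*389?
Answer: -24118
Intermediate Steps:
K(D) = 2*D
(-86 + (K(-4)*1)*(-3))*389 = (-86 + ((2*(-4))*1)*(-3))*389 = (-86 - 8*1*(-3))*389 = (-86 - 8*(-3))*389 = (-86 + 24)*389 = -62*389 = -24118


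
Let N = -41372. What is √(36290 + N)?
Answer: 11*I*√42 ≈ 71.288*I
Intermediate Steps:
√(36290 + N) = √(36290 - 41372) = √(-5082) = 11*I*√42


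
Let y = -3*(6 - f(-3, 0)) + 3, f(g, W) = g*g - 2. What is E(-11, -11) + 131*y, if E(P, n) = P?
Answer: 775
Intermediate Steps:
f(g, W) = -2 + g² (f(g, W) = g² - 2 = -2 + g²)
y = 6 (y = -3*(6 - (-2 + (-3)²)) + 3 = -3*(6 - (-2 + 9)) + 3 = -3*(6 - 1*7) + 3 = -3*(6 - 7) + 3 = -3*(-1) + 3 = 3 + 3 = 6)
E(-11, -11) + 131*y = -11 + 131*6 = -11 + 786 = 775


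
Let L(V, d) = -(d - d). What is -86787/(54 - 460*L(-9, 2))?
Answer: -9643/6 ≈ -1607.2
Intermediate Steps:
L(V, d) = 0 (L(V, d) = -1*0 = 0)
-86787/(54 - 460*L(-9, 2)) = -86787/(54 - 460*0) = -86787/(54 + 0) = -86787/54 = -86787*1/54 = -9643/6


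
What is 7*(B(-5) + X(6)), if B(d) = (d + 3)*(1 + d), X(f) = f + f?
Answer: 140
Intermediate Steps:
X(f) = 2*f
B(d) = (1 + d)*(3 + d) (B(d) = (3 + d)*(1 + d) = (1 + d)*(3 + d))
7*(B(-5) + X(6)) = 7*((3 + (-5)² + 4*(-5)) + 2*6) = 7*((3 + 25 - 20) + 12) = 7*(8 + 12) = 7*20 = 140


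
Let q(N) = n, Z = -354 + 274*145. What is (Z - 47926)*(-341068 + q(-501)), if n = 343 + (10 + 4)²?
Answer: 2911522950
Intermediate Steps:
Z = 39376 (Z = -354 + 39730 = 39376)
n = 539 (n = 343 + 14² = 343 + 196 = 539)
q(N) = 539
(Z - 47926)*(-341068 + q(-501)) = (39376 - 47926)*(-341068 + 539) = -8550*(-340529) = 2911522950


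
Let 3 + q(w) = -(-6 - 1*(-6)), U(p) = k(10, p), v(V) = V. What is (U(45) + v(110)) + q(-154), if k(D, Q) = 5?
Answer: 112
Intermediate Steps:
U(p) = 5
q(w) = -3 (q(w) = -3 - (-6 - 1*(-6)) = -3 - (-6 + 6) = -3 - 1*0 = -3 + 0 = -3)
(U(45) + v(110)) + q(-154) = (5 + 110) - 3 = 115 - 3 = 112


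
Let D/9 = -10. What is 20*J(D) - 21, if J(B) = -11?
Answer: -241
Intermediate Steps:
D = -90 (D = 9*(-10) = -90)
20*J(D) - 21 = 20*(-11) - 21 = -220 - 21 = -241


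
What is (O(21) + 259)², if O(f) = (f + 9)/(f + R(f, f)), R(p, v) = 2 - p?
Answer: 75076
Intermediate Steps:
O(f) = 9/2 + f/2 (O(f) = (f + 9)/(f + (2 - f)) = (9 + f)/2 = (9 + f)*(½) = 9/2 + f/2)
(O(21) + 259)² = ((9/2 + (½)*21) + 259)² = ((9/2 + 21/2) + 259)² = (15 + 259)² = 274² = 75076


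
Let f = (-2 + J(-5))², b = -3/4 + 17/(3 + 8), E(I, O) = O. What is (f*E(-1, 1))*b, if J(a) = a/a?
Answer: 35/44 ≈ 0.79545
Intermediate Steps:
J(a) = 1
b = 35/44 (b = -3*¼ + 17/11 = -¾ + 17*(1/11) = -¾ + 17/11 = 35/44 ≈ 0.79545)
f = 1 (f = (-2 + 1)² = (-1)² = 1)
(f*E(-1, 1))*b = (1*1)*(35/44) = 1*(35/44) = 35/44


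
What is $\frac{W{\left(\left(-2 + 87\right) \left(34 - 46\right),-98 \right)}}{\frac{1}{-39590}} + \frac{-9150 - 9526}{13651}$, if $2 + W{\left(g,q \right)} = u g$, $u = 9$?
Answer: $\frac{4962348433704}{13651} \approx 3.6352 \cdot 10^{8}$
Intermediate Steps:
$W{\left(g,q \right)} = -2 + 9 g$
$\frac{W{\left(\left(-2 + 87\right) \left(34 - 46\right),-98 \right)}}{\frac{1}{-39590}} + \frac{-9150 - 9526}{13651} = \frac{-2 + 9 \left(-2 + 87\right) \left(34 - 46\right)}{\frac{1}{-39590}} + \frac{-9150 - 9526}{13651} = \frac{-2 + 9 \cdot 85 \left(-12\right)}{- \frac{1}{39590}} + \left(-9150 - 9526\right) \frac{1}{13651} = \left(-2 + 9 \left(-1020\right)\right) \left(-39590\right) - \frac{18676}{13651} = \left(-2 - 9180\right) \left(-39590\right) - \frac{18676}{13651} = \left(-9182\right) \left(-39590\right) - \frac{18676}{13651} = 363515380 - \frac{18676}{13651} = \frac{4962348433704}{13651}$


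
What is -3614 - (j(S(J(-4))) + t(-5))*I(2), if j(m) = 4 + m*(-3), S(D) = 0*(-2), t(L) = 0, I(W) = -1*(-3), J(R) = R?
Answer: -3626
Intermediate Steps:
I(W) = 3
S(D) = 0
j(m) = 4 - 3*m
-3614 - (j(S(J(-4))) + t(-5))*I(2) = -3614 - ((4 - 3*0) + 0)*3 = -3614 - ((4 + 0) + 0)*3 = -3614 - (4 + 0)*3 = -3614 - 4*3 = -3614 - 1*12 = -3614 - 12 = -3626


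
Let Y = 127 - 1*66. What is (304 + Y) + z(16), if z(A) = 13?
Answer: 378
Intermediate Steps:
Y = 61 (Y = 127 - 66 = 61)
(304 + Y) + z(16) = (304 + 61) + 13 = 365 + 13 = 378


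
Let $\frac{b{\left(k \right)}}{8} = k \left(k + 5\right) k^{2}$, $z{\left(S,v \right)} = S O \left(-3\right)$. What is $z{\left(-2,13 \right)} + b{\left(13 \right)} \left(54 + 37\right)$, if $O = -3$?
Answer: $28789470$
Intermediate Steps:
$z{\left(S,v \right)} = 9 S$ ($z{\left(S,v \right)} = S \left(-3\right) \left(-3\right) = - 3 S \left(-3\right) = 9 S$)
$b{\left(k \right)} = 8 k^{3} \left(5 + k\right)$ ($b{\left(k \right)} = 8 k \left(k + 5\right) k^{2} = 8 k \left(5 + k\right) k^{2} = 8 k^{3} \left(5 + k\right)$)
$z{\left(-2,13 \right)} + b{\left(13 \right)} \left(54 + 37\right) = 9 \left(-2\right) + 8 \cdot 13^{3} \left(5 + 13\right) \left(54 + 37\right) = -18 + 8 \cdot 2197 \cdot 18 \cdot 91 = -18 + 316368 \cdot 91 = -18 + 28789488 = 28789470$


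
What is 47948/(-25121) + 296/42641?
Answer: -2037114852/1071184561 ≈ -1.9017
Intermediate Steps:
47948/(-25121) + 296/42641 = 47948*(-1/25121) + 296*(1/42641) = -47948/25121 + 296/42641 = -2037114852/1071184561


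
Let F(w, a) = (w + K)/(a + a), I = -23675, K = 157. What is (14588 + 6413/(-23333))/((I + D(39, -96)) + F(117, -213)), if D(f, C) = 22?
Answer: -72499958283/117556927258 ≈ -0.61672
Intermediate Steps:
F(w, a) = (157 + w)/(2*a) (F(w, a) = (w + 157)/(a + a) = (157 + w)/((2*a)) = (157 + w)*(1/(2*a)) = (157 + w)/(2*a))
(14588 + 6413/(-23333))/((I + D(39, -96)) + F(117, -213)) = (14588 + 6413/(-23333))/((-23675 + 22) + (1/2)*(157 + 117)/(-213)) = (14588 + 6413*(-1/23333))/(-23653 + (1/2)*(-1/213)*274) = (14588 - 6413/23333)/(-23653 - 137/213) = 340375391/(23333*(-5038226/213)) = (340375391/23333)*(-213/5038226) = -72499958283/117556927258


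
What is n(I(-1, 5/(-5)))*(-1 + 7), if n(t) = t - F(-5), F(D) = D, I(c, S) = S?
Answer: 24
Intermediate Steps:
n(t) = 5 + t (n(t) = t - 1*(-5) = t + 5 = 5 + t)
n(I(-1, 5/(-5)))*(-1 + 7) = (5 + 5/(-5))*(-1 + 7) = (5 + 5*(-1/5))*6 = (5 - 1)*6 = 4*6 = 24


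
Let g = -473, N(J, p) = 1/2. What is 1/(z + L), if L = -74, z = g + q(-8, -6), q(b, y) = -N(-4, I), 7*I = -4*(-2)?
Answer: -2/1095 ≈ -0.0018265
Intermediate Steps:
I = 8/7 (I = (-4*(-2))/7 = (1/7)*8 = 8/7 ≈ 1.1429)
N(J, p) = 1/2
q(b, y) = -1/2 (q(b, y) = -1*1/2 = -1/2)
z = -947/2 (z = -473 - 1/2 = -947/2 ≈ -473.50)
1/(z + L) = 1/(-947/2 - 74) = 1/(-1095/2) = -2/1095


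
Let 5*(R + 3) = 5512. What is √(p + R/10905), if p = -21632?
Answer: I*√2572444359843/10905 ≈ 147.08*I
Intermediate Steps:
R = 5497/5 (R = -3 + (⅕)*5512 = -3 + 5512/5 = 5497/5 ≈ 1099.4)
√(p + R/10905) = √(-21632 + (5497/5)/10905) = √(-21632 + (5497/5)*(1/10905)) = √(-21632 + 5497/54525) = √(-1179479303/54525) = I*√2572444359843/10905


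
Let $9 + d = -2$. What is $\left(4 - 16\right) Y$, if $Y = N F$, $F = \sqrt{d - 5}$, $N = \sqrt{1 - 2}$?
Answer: $48$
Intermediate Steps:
$d = -11$ ($d = -9 - 2 = -11$)
$N = i$ ($N = \sqrt{-1} = i \approx 1.0 i$)
$F = 4 i$ ($F = \sqrt{-11 - 5} = \sqrt{-16} = 4 i \approx 4.0 i$)
$Y = -4$ ($Y = i 4 i = -4$)
$\left(4 - 16\right) Y = \left(4 - 16\right) \left(-4\right) = \left(-12\right) \left(-4\right) = 48$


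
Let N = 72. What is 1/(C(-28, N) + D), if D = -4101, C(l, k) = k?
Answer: -1/4029 ≈ -0.00024820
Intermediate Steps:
1/(C(-28, N) + D) = 1/(72 - 4101) = 1/(-4029) = -1/4029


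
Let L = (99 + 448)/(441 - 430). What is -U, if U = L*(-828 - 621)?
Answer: 792603/11 ≈ 72055.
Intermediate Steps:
L = 547/11 ≈ 49.727
U = -792603/11 (U = 547*(-828 - 621)/11 = (547/11)*(-1449) = -792603/11 ≈ -72055.)
-U = -1*(-792603/11) = 792603/11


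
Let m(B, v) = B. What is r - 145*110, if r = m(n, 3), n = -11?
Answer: -15961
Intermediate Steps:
r = -11
r - 145*110 = -11 - 145*110 = -11 - 15950 = -15961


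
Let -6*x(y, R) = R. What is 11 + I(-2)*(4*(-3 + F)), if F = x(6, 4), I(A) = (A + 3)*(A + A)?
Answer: 209/3 ≈ 69.667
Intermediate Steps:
x(y, R) = -R/6
I(A) = 2*A*(3 + A) (I(A) = (3 + A)*(2*A) = 2*A*(3 + A))
F = -⅔ (F = -⅙*4 = -⅔ ≈ -0.66667)
11 + I(-2)*(4*(-3 + F)) = 11 + (2*(-2)*(3 - 2))*(4*(-3 - ⅔)) = 11 + (2*(-2)*1)*(4*(-11/3)) = 11 - 4*(-44/3) = 11 + 176/3 = 209/3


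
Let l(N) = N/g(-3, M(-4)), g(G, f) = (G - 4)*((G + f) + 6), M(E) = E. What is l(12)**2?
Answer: 144/49 ≈ 2.9388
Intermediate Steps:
g(G, f) = (-4 + G)*(6 + G + f)
l(N) = N/7 (l(N) = N/(-24 + (-3)**2 - 4*(-4) + 2*(-3) - 3*(-4)) = N/(-24 + 9 + 16 - 6 + 12) = N/7)
l(12)**2 = ((1/7)*12)**2 = (12/7)**2 = 144/49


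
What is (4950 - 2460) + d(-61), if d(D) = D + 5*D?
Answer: 2124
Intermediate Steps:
d(D) = 6*D
(4950 - 2460) + d(-61) = (4950 - 2460) + 6*(-61) = 2490 - 366 = 2124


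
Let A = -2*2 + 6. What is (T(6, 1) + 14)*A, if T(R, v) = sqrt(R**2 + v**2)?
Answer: 28 + 2*sqrt(37) ≈ 40.166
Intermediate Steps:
A = 2 (A = -4 + 6 = 2)
(T(6, 1) + 14)*A = (sqrt(6**2 + 1**2) + 14)*2 = (sqrt(36 + 1) + 14)*2 = (sqrt(37) + 14)*2 = (14 + sqrt(37))*2 = 28 + 2*sqrt(37)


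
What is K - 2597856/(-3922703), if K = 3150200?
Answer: 12357301588456/3922703 ≈ 3.1502e+6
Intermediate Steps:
K - 2597856/(-3922703) = 3150200 - 2597856/(-3922703) = 3150200 - 2597856*(-1)/3922703 = 3150200 - 1*(-2597856/3922703) = 3150200 + 2597856/3922703 = 12357301588456/3922703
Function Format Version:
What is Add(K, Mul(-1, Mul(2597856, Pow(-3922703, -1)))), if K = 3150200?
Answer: Rational(12357301588456, 3922703) ≈ 3.1502e+6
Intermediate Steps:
Add(K, Mul(-1, Mul(2597856, Pow(-3922703, -1)))) = Add(3150200, Mul(-1, Mul(2597856, Pow(-3922703, -1)))) = Add(3150200, Mul(-1, Mul(2597856, Rational(-1, 3922703)))) = Add(3150200, Mul(-1, Rational(-2597856, 3922703))) = Add(3150200, Rational(2597856, 3922703)) = Rational(12357301588456, 3922703)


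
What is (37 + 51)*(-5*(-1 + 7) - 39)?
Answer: -6072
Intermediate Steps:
(37 + 51)*(-5*(-1 + 7) - 39) = 88*(-5*6 - 39) = 88*(-30 - 39) = 88*(-69) = -6072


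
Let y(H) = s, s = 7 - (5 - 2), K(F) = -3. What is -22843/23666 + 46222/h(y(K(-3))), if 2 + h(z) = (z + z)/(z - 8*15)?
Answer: -3965522036/177495 ≈ -22342.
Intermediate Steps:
s = 4 (s = 7 - 1*3 = 7 - 3 = 4)
y(H) = 4
h(z) = -2 + 2*z/(-120 + z) (h(z) = -2 + (z + z)/(z - 8*15) = -2 + (2*z)/(z - 120) = -2 + (2*z)/(-120 + z) = -2 + 2*z/(-120 + z))
-22843/23666 + 46222/h(y(K(-3))) = -22843/23666 + 46222/((240/(-120 + 4))) = -22843*1/23666 + 46222/((240/(-116))) = -22843/23666 + 46222/((240*(-1/116))) = -22843/23666 + 46222/(-60/29) = -22843/23666 + 46222*(-29/60) = -22843/23666 - 670219/30 = -3965522036/177495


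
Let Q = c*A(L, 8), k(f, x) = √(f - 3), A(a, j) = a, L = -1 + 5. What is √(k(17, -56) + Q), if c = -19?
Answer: √(-76 + √14) ≈ 8.5005*I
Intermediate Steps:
L = 4
k(f, x) = √(-3 + f)
Q = -76 (Q = -19*4 = -76)
√(k(17, -56) + Q) = √(√(-3 + 17) - 76) = √(√14 - 76) = √(-76 + √14)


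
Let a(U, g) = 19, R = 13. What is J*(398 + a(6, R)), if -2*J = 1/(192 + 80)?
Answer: -417/544 ≈ -0.76654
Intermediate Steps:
J = -1/544 (J = -1/(2*(192 + 80)) = -1/2/272 = -1/2*1/272 = -1/544 ≈ -0.0018382)
J*(398 + a(6, R)) = -(398 + 19)/544 = -1/544*417 = -417/544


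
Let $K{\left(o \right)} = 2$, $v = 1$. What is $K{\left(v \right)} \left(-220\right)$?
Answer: $-440$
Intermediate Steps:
$K{\left(v \right)} \left(-220\right) = 2 \left(-220\right) = -440$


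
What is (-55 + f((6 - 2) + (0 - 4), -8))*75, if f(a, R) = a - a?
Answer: -4125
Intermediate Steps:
f(a, R) = 0
(-55 + f((6 - 2) + (0 - 4), -8))*75 = (-55 + 0)*75 = -55*75 = -4125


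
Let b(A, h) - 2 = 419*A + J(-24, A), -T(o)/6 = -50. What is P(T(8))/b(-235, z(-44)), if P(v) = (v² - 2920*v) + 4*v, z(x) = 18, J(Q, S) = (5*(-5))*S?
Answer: 196200/23147 ≈ 8.4763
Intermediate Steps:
T(o) = 300 (T(o) = -6*(-50) = 300)
J(Q, S) = -25*S
P(v) = v² - 2916*v
b(A, h) = 2 + 394*A (b(A, h) = 2 + (419*A - 25*A) = 2 + 394*A)
P(T(8))/b(-235, z(-44)) = (300*(-2916 + 300))/(2 + 394*(-235)) = (300*(-2616))/(2 - 92590) = -784800/(-92588) = -784800*(-1/92588) = 196200/23147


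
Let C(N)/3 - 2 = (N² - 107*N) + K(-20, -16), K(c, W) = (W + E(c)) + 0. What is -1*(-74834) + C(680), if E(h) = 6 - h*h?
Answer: 1242530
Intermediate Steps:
E(h) = 6 - h²
K(c, W) = 6 + W - c² (K(c, W) = (W + (6 - c²)) + 0 = (6 + W - c²) + 0 = 6 + W - c²)
C(N) = -1224 - 321*N + 3*N² (C(N) = 6 + 3*((N² - 107*N) + (6 - 16 - 1*(-20)²)) = 6 + 3*((N² - 107*N) + (6 - 16 - 1*400)) = 6 + 3*((N² - 107*N) + (6 - 16 - 400)) = 6 + 3*((N² - 107*N) - 410) = 6 + 3*(-410 + N² - 107*N) = 6 + (-1230 - 321*N + 3*N²) = -1224 - 321*N + 3*N²)
-1*(-74834) + C(680) = -1*(-74834) + (-1224 - 321*680 + 3*680²) = 74834 + (-1224 - 218280 + 3*462400) = 74834 + (-1224 - 218280 + 1387200) = 74834 + 1167696 = 1242530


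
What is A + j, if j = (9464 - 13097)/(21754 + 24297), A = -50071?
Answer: -2305823254/46051 ≈ -50071.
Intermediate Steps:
j = -3633/46051 ≈ -0.078891
A + j = -50071 - 3633/46051 = -2305823254/46051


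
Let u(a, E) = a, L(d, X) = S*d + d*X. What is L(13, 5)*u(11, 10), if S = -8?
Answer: -429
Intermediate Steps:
L(d, X) = -8*d + X*d (L(d, X) = -8*d + d*X = -8*d + X*d)
L(13, 5)*u(11, 10) = (13*(-8 + 5))*11 = (13*(-3))*11 = -39*11 = -429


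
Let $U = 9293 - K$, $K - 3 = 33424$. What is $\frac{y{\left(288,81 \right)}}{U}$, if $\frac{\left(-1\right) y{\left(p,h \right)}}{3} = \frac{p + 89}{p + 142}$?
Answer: $\frac{1131}{10377620} \approx 0.00010898$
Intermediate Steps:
$y{\left(p,h \right)} = - \frac{3 \left(89 + p\right)}{142 + p}$ ($y{\left(p,h \right)} = - 3 \frac{p + 89}{p + 142} = - 3 \frac{89 + p}{142 + p} = - \frac{3 \left(89 + p\right)}{142 + p}$)
$K = 33427$ ($K = 3 + 33424 = 33427$)
$U = -24134$ ($U = 9293 - 33427 = -24134$)
$\frac{y{\left(288,81 \right)}}{U} = \frac{3 \frac{1}{142 + 288} \left(-89 - 288\right)}{-24134} = \frac{3 \left(-89 - 288\right)}{430} \left(- \frac{1}{24134}\right) = 3 \cdot \frac{1}{430} \left(-377\right) \left(- \frac{1}{24134}\right) = \left(- \frac{1131}{430}\right) \left(- \frac{1}{24134}\right) = \frac{1131}{10377620}$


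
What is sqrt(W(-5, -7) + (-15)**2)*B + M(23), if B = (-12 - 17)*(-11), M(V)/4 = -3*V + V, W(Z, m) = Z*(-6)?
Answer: -184 + 319*sqrt(255) ≈ 4910.0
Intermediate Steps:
W(Z, m) = -6*Z
M(V) = -8*V (M(V) = 4*(-3*V + V) = 4*(-2*V) = -8*V)
B = 319 (B = -29*(-11) = 319)
sqrt(W(-5, -7) + (-15)**2)*B + M(23) = sqrt(-6*(-5) + (-15)**2)*319 - 8*23 = sqrt(30 + 225)*319 - 184 = sqrt(255)*319 - 184 = 319*sqrt(255) - 184 = -184 + 319*sqrt(255)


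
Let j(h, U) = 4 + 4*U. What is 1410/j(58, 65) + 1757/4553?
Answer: 1147263/200332 ≈ 5.7268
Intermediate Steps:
1410/j(58, 65) + 1757/4553 = 1410/(4 + 4*65) + 1757/4553 = 1410/(4 + 260) + 1757*(1/4553) = 1410/264 + 1757/4553 = 1410*(1/264) + 1757/4553 = 235/44 + 1757/4553 = 1147263/200332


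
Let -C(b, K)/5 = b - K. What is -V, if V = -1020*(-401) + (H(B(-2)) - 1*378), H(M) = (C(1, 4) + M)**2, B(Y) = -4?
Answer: -408763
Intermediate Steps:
C(b, K) = -5*b + 5*K (C(b, K) = -5*(b - K) = -5*b + 5*K)
H(M) = (15 + M)**2 (H(M) = ((-5*1 + 5*4) + M)**2 = ((-5 + 20) + M)**2 = (15 + M)**2)
V = 408763 (V = -1020*(-401) + ((15 - 4)**2 - 1*378) = 409020 + (11**2 - 378) = 409020 + (121 - 378) = 409020 - 257 = 408763)
-V = -1*408763 = -408763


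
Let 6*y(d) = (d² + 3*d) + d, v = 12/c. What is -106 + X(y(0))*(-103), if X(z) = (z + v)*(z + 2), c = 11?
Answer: -3638/11 ≈ -330.73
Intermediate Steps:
v = 12/11 ≈ 1.0909
y(d) = d²/6 + 2*d/3 (y(d) = ((d² + 3*d) + d)/6 = (d² + 4*d)/6 = d²/6 + 2*d/3)
X(z) = (2 + z)*(12/11 + z) (X(z) = (z + 12/11)*(z + 2) = (12/11 + z)*(2 + z) = (2 + z)*(12/11 + z))
-106 + X(y(0))*(-103) = -106 + (24/11 + ((⅙)*0*(4 + 0))² + 34*((⅙)*0*(4 + 0))/11)*(-103) = -106 + (24/11 + ((⅙)*0*4)² + 34*((⅙)*0*4)/11)*(-103) = -106 + (24/11 + 0² + (34/11)*0)*(-103) = -106 + (24/11 + 0 + 0)*(-103) = -106 + (24/11)*(-103) = -106 - 2472/11 = -3638/11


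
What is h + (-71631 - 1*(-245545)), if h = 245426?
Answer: 419340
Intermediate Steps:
h + (-71631 - 1*(-245545)) = 245426 + (-71631 - 1*(-245545)) = 245426 + (-71631 + 245545) = 245426 + 173914 = 419340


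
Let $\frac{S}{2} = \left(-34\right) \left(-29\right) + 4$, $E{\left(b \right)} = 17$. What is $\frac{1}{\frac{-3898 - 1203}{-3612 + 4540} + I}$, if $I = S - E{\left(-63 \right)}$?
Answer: $\frac{928}{1816563} \approx 0.00051085$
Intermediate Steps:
$S = 1980$ ($S = 2 \left(\left(-34\right) \left(-29\right) + 4\right) = 2 \left(986 + 4\right) = 2 \cdot 990 = 1980$)
$I = 1963$ ($I = 1980 - 17 = 1963$)
$\frac{1}{\frac{-3898 - 1203}{-3612 + 4540} + I} = \frac{1}{\frac{-3898 - 1203}{-3612 + 4540} + 1963} = \frac{1}{- \frac{5101}{928} + 1963} = \frac{1}{\frac{1816563}{928}} = \frac{928}{1816563}$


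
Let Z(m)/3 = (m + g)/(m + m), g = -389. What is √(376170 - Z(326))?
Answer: 17*√138331743/326 ≈ 613.33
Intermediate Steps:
Z(m) = 3*(-389 + m)/(2*m) (Z(m) = 3*((m - 389)/(m + m)) = 3*((-389 + m)/((2*m))) = 3*((-389 + m)*(1/(2*m))) = 3*((-389 + m)/(2*m)) = 3*(-389 + m)/(2*m))
√(376170 - Z(326)) = √(376170 - 3*(-389 + 326)/(2*326)) = √(376170 - 3*(-63)/(2*326)) = √(376170 - 1*(-189/652)) = √(376170 + 189/652) = √(245263029/652) = 17*√138331743/326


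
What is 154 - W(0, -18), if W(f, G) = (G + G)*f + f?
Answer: 154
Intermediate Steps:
W(f, G) = f + 2*G*f (W(f, G) = (2*G)*f + f = 2*G*f + f = f + 2*G*f)
154 - W(0, -18) = 154 - 0*(1 + 2*(-18)) = 154 - 0*(1 - 36) = 154 - 0*(-35) = 154 - 1*0 = 154 + 0 = 154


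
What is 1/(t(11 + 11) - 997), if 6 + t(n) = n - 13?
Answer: -1/994 ≈ -0.0010060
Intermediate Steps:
t(n) = -19 + n (t(n) = -6 + (n - 13) = -6 + (-13 + n) = -19 + n)
1/(t(11 + 11) - 997) = 1/((-19 + (11 + 11)) - 997) = 1/((-19 + 22) - 997) = 1/(3 - 997) = 1/(-994) = -1/994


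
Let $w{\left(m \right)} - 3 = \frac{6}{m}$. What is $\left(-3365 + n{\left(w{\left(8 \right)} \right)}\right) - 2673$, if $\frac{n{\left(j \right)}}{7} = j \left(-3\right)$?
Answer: $- \frac{24467}{4} \approx -6116.8$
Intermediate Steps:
$w{\left(m \right)} = 3 + \frac{6}{m}$
$n{\left(j \right)} = - 21 j$ ($n{\left(j \right)} = 7 j \left(-3\right) = 7 \left(- 3 j\right) = - 21 j$)
$\left(-3365 + n{\left(w{\left(8 \right)} \right)}\right) - 2673 = \left(-3365 - 21 \left(3 + \frac{6}{8}\right)\right) - 2673 = \left(-3365 - 21 \left(3 + 6 \cdot \frac{1}{8}\right)\right) - 2673 = \left(-3365 - 21 \left(3 + \frac{3}{4}\right)\right) - 2673 = \left(-3365 - \frac{315}{4}\right) - 2673 = - \frac{13775}{4} - 2673 = - \frac{24467}{4}$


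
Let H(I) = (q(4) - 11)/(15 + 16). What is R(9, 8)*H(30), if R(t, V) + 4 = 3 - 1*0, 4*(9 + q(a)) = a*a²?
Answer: 4/31 ≈ 0.12903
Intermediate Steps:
q(a) = -9 + a³/4 (q(a) = -9 + (a*a²)/4 = -9 + a³/4)
R(t, V) = -1 (R(t, V) = -4 + (3 - 1*0) = -4 + (3 + 0) = -4 + 3 = -1)
H(I) = -4/31 (H(I) = ((-9 + (¼)*4³) - 11)/(15 + 16) = ((-9 + (¼)*64) - 11)/31 = ((-9 + 16) - 11)*(1/31) = (7 - 11)*(1/31) = -4*1/31 = -4/31)
R(9, 8)*H(30) = -1*(-4/31) = 4/31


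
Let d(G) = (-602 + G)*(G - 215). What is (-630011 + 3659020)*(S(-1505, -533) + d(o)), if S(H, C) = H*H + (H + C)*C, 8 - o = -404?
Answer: 10037678445641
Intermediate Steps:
o = 412 (o = 8 - 1*(-404) = 8 + 404 = 412)
d(G) = (-602 + G)*(-215 + G)
S(H, C) = H² + C*(C + H) (S(H, C) = H² + (C + H)*C = H² + C*(C + H))
(-630011 + 3659020)*(S(-1505, -533) + d(o)) = (-630011 + 3659020)*(((-533)² + (-1505)² - 533*(-1505)) + (129430 + 412² - 817*412)) = 3029009*((284089 + 2265025 + 802165) + (129430 + 169744 - 336604)) = 3029009*(3351279 - 37430) = 3029009*3313849 = 10037678445641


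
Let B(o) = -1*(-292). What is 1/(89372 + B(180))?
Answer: 1/89664 ≈ 1.1153e-5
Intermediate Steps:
B(o) = 292
1/(89372 + B(180)) = 1/(89372 + 292) = 1/89664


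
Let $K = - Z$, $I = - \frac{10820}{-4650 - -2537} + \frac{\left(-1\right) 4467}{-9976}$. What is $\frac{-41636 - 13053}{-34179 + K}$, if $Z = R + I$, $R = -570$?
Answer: $\frac{1152805181432}{708571169483} \approx 1.6269$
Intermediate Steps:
$I = \frac{117379091}{21079288}$ ($I = - \frac{10820}{-4650 + 2537} - - \frac{4467}{9976} = - \frac{10820}{-2113} + \frac{4467}{9976} = \left(-10820\right) \left(- \frac{1}{2113}\right) + \frac{4467}{9976} = \frac{10820}{2113} + \frac{4467}{9976} = \frac{117379091}{21079288} \approx 5.5685$)
$Z = - \frac{11897815069}{21079288}$ ($Z = -570 + \frac{117379091}{21079288} = - \frac{11897815069}{21079288} \approx -564.43$)
$K = \frac{11897815069}{21079288}$ ($K = \left(-1\right) \left(- \frac{11897815069}{21079288}\right) = \frac{11897815069}{21079288} \approx 564.43$)
$\frac{-41636 - 13053}{-34179 + K} = \frac{-41636 - 13053}{-34179 + \frac{11897815069}{21079288}} = - \frac{54689}{- \frac{708571169483}{21079288}} = \left(-54689\right) \left(- \frac{21079288}{708571169483}\right) = \frac{1152805181432}{708571169483}$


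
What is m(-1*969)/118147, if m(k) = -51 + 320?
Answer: 269/118147 ≈ 0.0022768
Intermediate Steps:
m(k) = 269
m(-1*969)/118147 = 269/118147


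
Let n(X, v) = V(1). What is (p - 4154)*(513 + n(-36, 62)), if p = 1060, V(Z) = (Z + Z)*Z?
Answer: -1593410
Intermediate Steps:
V(Z) = 2*Z² (V(Z) = (2*Z)*Z = 2*Z²)
n(X, v) = 2 (n(X, v) = 2*1² = 2*1 = 2)
(p - 4154)*(513 + n(-36, 62)) = (1060 - 4154)*(513 + 2) = -3094*515 = -1593410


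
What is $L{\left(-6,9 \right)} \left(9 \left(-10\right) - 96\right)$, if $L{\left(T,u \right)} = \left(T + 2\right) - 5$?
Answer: $1674$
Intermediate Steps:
$L{\left(T,u \right)} = -3 + T$ ($L{\left(T,u \right)} = \left(2 + T\right) - 5 = -3 + T$)
$L{\left(-6,9 \right)} \left(9 \left(-10\right) - 96\right) = \left(-3 - 6\right) \left(9 \left(-10\right) - 96\right) = - 9 \left(-90 - 96\right) = \left(-9\right) \left(-186\right) = 1674$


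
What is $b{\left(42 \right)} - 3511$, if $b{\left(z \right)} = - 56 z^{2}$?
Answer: $-102295$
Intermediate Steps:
$b{\left(42 \right)} - 3511 = - 56 \cdot 42^{2} - 3511 = \left(-56\right) 1764 - 3511 = -98784 - 3511 = -102295$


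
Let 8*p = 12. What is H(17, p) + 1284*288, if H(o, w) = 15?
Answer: 369807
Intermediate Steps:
p = 3/2 (p = (⅛)*12 = 3/2 ≈ 1.5000)
H(17, p) + 1284*288 = 15 + 1284*288 = 15 + 369792 = 369807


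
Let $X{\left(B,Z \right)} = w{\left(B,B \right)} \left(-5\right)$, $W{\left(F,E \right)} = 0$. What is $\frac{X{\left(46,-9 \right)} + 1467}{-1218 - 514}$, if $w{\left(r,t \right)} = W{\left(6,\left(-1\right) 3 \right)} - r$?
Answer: $- \frac{1697}{1732} \approx -0.97979$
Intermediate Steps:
$w{\left(r,t \right)} = - r$ ($w{\left(r,t \right)} = 0 - r = - r$)
$X{\left(B,Z \right)} = 5 B$ ($X{\left(B,Z \right)} = - B \left(-5\right) = 5 B$)
$\frac{X{\left(46,-9 \right)} + 1467}{-1218 - 514} = \frac{5 \cdot 46 + 1467}{-1218 - 514} = \frac{230 + 1467}{-1732} = 1697 \left(- \frac{1}{1732}\right) = - \frac{1697}{1732}$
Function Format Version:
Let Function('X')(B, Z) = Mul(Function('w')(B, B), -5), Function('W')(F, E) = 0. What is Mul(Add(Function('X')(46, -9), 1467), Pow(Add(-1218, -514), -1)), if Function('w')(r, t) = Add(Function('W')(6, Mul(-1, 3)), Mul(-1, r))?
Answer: Rational(-1697, 1732) ≈ -0.97979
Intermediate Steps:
Function('w')(r, t) = Mul(-1, r) (Function('w')(r, t) = Add(0, Mul(-1, r)) = Mul(-1, r))
Function('X')(B, Z) = Mul(5, B) (Function('X')(B, Z) = Mul(Mul(-1, B), -5) = Mul(5, B))
Mul(Add(Function('X')(46, -9), 1467), Pow(Add(-1218, -514), -1)) = Mul(Add(Mul(5, 46), 1467), Pow(Add(-1218, -514), -1)) = Mul(Add(230, 1467), Pow(-1732, -1)) = Mul(1697, Rational(-1, 1732)) = Rational(-1697, 1732)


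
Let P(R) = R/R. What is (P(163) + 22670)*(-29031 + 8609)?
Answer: -462987162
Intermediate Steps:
P(R) = 1
(P(163) + 22670)*(-29031 + 8609) = (1 + 22670)*(-29031 + 8609) = 22671*(-20422) = -462987162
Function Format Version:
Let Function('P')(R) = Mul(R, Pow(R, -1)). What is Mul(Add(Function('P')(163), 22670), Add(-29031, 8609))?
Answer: -462987162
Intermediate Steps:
Function('P')(R) = 1
Mul(Add(Function('P')(163), 22670), Add(-29031, 8609)) = Mul(Add(1, 22670), Add(-29031, 8609)) = Mul(22671, -20422) = -462987162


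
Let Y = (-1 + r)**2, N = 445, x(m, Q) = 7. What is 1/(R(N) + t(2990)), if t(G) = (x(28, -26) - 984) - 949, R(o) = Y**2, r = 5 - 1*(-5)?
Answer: 1/4635 ≈ 0.00021575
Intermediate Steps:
r = 10 (r = 5 + 5 = 10)
Y = 81 (Y = (-1 + 10)**2 = 9**2 = 81)
R(o) = 6561 (R(o) = 81**2 = 6561)
t(G) = -1926 (t(G) = (7 - 984) - 949 = -977 - 949 = -1926)
1/(R(N) + t(2990)) = 1/(6561 - 1926) = 1/4635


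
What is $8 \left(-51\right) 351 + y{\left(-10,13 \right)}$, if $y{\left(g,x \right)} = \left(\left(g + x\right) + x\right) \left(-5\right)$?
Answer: $-143288$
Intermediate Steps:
$y{\left(g,x \right)} = - 10 x - 5 g$ ($y{\left(g,x \right)} = \left(g + 2 x\right) \left(-5\right) = - 10 x - 5 g$)
$8 \left(-51\right) 351 + y{\left(-10,13 \right)} = 8 \left(-51\right) 351 - 80 = \left(-408\right) 351 + \left(-130 + 50\right) = -143208 - 80 = -143288$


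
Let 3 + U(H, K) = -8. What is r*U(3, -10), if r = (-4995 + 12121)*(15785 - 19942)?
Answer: 325850602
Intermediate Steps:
r = -29622782 (r = 7126*(-4157) = -29622782)
U(H, K) = -11 (U(H, K) = -3 - 8 = -11)
r*U(3, -10) = -29622782*(-11) = 325850602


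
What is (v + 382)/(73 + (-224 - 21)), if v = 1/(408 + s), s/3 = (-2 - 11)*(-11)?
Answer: -319735/143964 ≈ -2.2209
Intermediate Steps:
s = 429 (s = 3*((-2 - 11)*(-11)) = 3*(-13*(-11)) = 3*143 = 429)
v = 1/837 (v = 1/(408 + 429) = 1/837 ≈ 0.0011947)
(v + 382)/(73 + (-224 - 21)) = (1/837 + 382)/(73 + (-224 - 21)) = 319735/(837*(73 - 245)) = (319735/837)/(-172) = (319735/837)*(-1/172) = -319735/143964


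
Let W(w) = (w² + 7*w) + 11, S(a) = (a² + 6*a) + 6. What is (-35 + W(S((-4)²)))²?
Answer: 17068377316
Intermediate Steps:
S(a) = 6 + a² + 6*a
W(w) = 11 + w² + 7*w
(-35 + W(S((-4)²)))² = (-35 + (11 + (6 + ((-4)²)² + 6*(-4)²)² + 7*(6 + ((-4)²)² + 6*(-4)²)))² = (-35 + (11 + (6 + 16² + 6*16)² + 7*(6 + 16² + 6*16)))² = (-35 + (11 + (6 + 256 + 96)² + 7*(6 + 256 + 96)))² = (-35 + (11 + 358² + 7*358))² = (-35 + (11 + 128164 + 2506))² = (-35 + 130681)² = 130646² = 17068377316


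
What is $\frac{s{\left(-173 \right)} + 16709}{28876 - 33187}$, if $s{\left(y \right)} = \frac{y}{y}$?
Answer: $- \frac{5570}{1437} \approx -3.8761$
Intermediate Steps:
$s{\left(y \right)} = 1$
$\frac{s{\left(-173 \right)} + 16709}{28876 - 33187} = \frac{1 + 16709}{28876 - 33187} = \frac{16710}{-4311} = 16710 \left(- \frac{1}{4311}\right) = - \frac{5570}{1437}$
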